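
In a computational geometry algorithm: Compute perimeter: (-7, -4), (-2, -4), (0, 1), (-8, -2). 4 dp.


Sides: (-7, -4)->(-2, -4): sqrt(25) = 5, (-2, -4)->(0, 1): sqrt(29) = 5.385165, (0, 1)->(-8, -2): sqrt(73) = 8.544004, (-8, -2)->(-7, -4): sqrt(5) = 2.236068
Sum = 21.165237
Perimeter = 21.1652

21.1652


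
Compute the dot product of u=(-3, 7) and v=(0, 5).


u . v = u_x*v_x + u_y*v_y = (-3)*0 + 7*5
= 0 + 35 = 35

35


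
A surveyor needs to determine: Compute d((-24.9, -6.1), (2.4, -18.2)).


dx=27.3, dy=-12.1
d^2 = 27.3^2 + (-12.1)^2 = 891.7
d = sqrt(891.7) = 29.8613

29.8613


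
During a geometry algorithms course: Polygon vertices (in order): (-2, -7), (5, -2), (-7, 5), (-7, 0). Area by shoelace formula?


Shoelace sum: ((-2)*(-2) - 5*(-7)) + (5*5 - (-7)*(-2)) + ((-7)*0 - (-7)*5) + ((-7)*(-7) - (-2)*0)
= 134
Area = |134|/2 = 67

67


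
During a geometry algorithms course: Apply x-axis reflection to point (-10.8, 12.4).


Reflection over x-axis: (x,y) -> (x,-y)
(-10.8, 12.4) -> (-10.8, -12.4)

(-10.8, -12.4)


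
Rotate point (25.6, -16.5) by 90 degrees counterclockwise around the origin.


90° CCW: (x,y) -> (-y, x)
(25.6,-16.5) -> (16.5, 25.6)

(16.5, 25.6)


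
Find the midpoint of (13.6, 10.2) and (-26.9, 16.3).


M = ((13.6+(-26.9))/2, (10.2+16.3)/2)
= (-6.65, 13.25)

(-6.65, 13.25)


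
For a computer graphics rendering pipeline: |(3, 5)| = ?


|u| = sqrt(3^2 + 5^2) = sqrt(34) = 5.831

5.831


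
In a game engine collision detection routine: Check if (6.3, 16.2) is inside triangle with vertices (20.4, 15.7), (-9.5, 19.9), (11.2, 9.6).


Cross products: AB x AP = 44.27, BC x BP = 86.15, CA x CP = 90.61
All same sign? yes

Yes, inside


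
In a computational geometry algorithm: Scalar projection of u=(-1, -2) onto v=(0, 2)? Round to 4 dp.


u.v = -4, |v| = sqrt(4) = 2
Scalar projection = u.v / |v| = -4 / sqrt(4) = -2

-2


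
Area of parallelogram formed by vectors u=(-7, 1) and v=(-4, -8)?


|u x v| = |(-7)*(-8) - 1*(-4)|
= |56 - (-4)| = 60

60


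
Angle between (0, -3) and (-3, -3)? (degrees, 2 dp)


u.v = 9, |u| = sqrt(9) = 3, |v| = sqrt(18) = 4.2426
cos(theta) = u.v/(|u||v|) = 9/sqrt(162) = 0.707107
theta = acos(0.707107) = 45 degrees

45 degrees


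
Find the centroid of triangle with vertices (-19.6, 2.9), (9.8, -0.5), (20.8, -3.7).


Centroid = ((x_A+x_B+x_C)/3, (y_A+y_B+y_C)/3)
= (((-19.6)+9.8+20.8)/3, (2.9+(-0.5)+(-3.7))/3)
= (3.6667, -0.4333)

(3.6667, -0.4333)


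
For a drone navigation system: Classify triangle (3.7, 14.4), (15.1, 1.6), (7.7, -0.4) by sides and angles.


Side lengths squared: AB^2=293.8, BC^2=58.76, CA^2=235.04
Sorted: [58.76, 235.04, 293.8]
By sides: Scalene, By angles: Right

Scalene, Right


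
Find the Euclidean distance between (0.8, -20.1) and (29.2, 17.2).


dx=28.4, dy=37.3
d^2 = 28.4^2 + 37.3^2 = 2197.85
d = sqrt(2197.85) = 46.8812

46.8812


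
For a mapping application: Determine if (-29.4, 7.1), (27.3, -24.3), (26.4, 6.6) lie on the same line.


Cross product: (27.3-(-29.4))*(6.6-7.1) - ((-24.3)-7.1)*(26.4-(-29.4))
= 1723.77

No, not collinear


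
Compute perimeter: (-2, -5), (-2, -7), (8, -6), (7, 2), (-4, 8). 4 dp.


Sides: (-2, -5)->(-2, -7): sqrt(4) = 2, (-2, -7)->(8, -6): sqrt(101) = 10.049876, (8, -6)->(7, 2): sqrt(65) = 8.062258, (7, 2)->(-4, 8): sqrt(157) = 12.529964, (-4, 8)->(-2, -5): sqrt(173) = 13.152946
Sum = 45.795044
Perimeter = 45.795

45.795


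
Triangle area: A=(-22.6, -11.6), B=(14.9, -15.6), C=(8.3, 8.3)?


Area = |x_A(y_B-y_C) + x_B(y_C-y_A) + x_C(y_A-y_B)|/2
= |540.14 + 296.51 + 33.2|/2
= 869.85/2 = 434.925

434.925


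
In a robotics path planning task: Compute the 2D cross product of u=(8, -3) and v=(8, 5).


u x v = u_x*v_y - u_y*v_x = 8*5 - (-3)*8
= 40 - (-24) = 64

64


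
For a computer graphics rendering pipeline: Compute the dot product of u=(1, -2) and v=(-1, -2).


u . v = u_x*v_x + u_y*v_y = 1*(-1) + (-2)*(-2)
= (-1) + 4 = 3

3


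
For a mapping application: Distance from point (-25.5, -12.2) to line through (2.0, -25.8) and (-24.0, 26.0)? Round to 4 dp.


|cross product| = 1070.9
|line direction| = sqrt(3359.24) = 57.959
Distance = 1070.9/sqrt(3359.24) = 18.4769

18.4769


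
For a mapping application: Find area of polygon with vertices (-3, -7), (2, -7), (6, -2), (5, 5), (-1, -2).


Shoelace sum: ((-3)*(-7) - 2*(-7)) + (2*(-2) - 6*(-7)) + (6*5 - 5*(-2)) + (5*(-2) - (-1)*5) + ((-1)*(-7) - (-3)*(-2))
= 109
Area = |109|/2 = 54.5

54.5


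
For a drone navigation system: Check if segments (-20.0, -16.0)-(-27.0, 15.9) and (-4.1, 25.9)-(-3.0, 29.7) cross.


Cross products: d1=14.33, d2=76.02, d3=-800.51, d4=-862.2
d1*d2 < 0 and d3*d4 < 0? no

No, they don't intersect


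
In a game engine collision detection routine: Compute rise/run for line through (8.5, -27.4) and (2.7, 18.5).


slope = (y2-y1)/(x2-x1) = (18.5-(-27.4))/(2.7-8.5) = 45.9/(-5.8) = -7.9138

-7.9138


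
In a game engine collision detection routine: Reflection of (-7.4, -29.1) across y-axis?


Reflection over y-axis: (x,y) -> (-x,y)
(-7.4, -29.1) -> (7.4, -29.1)

(7.4, -29.1)


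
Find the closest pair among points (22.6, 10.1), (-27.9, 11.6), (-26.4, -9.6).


d(P0,P1) = 50.5223, d(P0,P2) = 52.8118, d(P1,P2) = 21.253
Closest: P1 and P2

Closest pair: (-27.9, 11.6) and (-26.4, -9.6), distance = 21.253


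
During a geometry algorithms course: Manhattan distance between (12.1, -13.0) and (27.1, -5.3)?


|12.1-27.1| + |(-13)-(-5.3)| = 15 + 7.7 = 22.7

22.7


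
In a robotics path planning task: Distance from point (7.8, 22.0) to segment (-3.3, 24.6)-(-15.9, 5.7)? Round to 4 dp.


Project P onto AB: t = 0 (clamped to [0,1])
Closest point on segment: (-3.3, 24.6)
Distance: 11.4004

11.4004


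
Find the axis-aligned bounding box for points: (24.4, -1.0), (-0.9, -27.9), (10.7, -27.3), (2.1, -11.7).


x range: [-0.9, 24.4]
y range: [-27.9, -1]
Bounding box: (-0.9,-27.9) to (24.4,-1)

(-0.9,-27.9) to (24.4,-1)


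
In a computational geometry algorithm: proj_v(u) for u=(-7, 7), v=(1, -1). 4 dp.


u.v = -14, |v| = sqrt(2) = 1.4142
Scalar projection = u.v / |v| = -14 / sqrt(2) = -9.8995

-9.8995


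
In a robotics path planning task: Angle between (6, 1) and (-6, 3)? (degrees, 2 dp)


u.v = -33, |u| = sqrt(37) = 6.0828, |v| = sqrt(45) = 6.7082
cos(theta) = u.v/(|u||v|) = -33/sqrt(1665) = -0.808736
theta = acos(-0.808736) = 143.97 degrees

143.97 degrees


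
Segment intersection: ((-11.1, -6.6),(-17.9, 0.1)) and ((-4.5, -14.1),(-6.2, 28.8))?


Cross products: d1=270.39, d2=550.72, d3=6.78, d4=-273.55
d1*d2 < 0 and d3*d4 < 0? no

No, they don't intersect


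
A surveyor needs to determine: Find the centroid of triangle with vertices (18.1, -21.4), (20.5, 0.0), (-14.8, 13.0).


Centroid = ((x_A+x_B+x_C)/3, (y_A+y_B+y_C)/3)
= ((18.1+20.5+(-14.8))/3, ((-21.4)+0+13)/3)
= (7.9333, -2.8)

(7.9333, -2.8)


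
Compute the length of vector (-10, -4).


|u| = sqrt((-10)^2 + (-4)^2) = sqrt(116) = 10.7703

10.7703


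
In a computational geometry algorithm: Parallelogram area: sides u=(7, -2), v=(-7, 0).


|u x v| = |7*0 - (-2)*(-7)|
= |0 - 14| = 14

14


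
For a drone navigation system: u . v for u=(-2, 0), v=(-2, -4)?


u . v = u_x*v_x + u_y*v_y = (-2)*(-2) + 0*(-4)
= 4 + 0 = 4

4


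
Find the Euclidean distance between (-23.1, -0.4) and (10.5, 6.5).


dx=33.6, dy=6.9
d^2 = 33.6^2 + 6.9^2 = 1176.57
d = sqrt(1176.57) = 34.3012

34.3012


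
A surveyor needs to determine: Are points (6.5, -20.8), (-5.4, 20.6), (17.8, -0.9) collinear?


Cross product: ((-5.4)-6.5)*((-0.9)-(-20.8)) - (20.6-(-20.8))*(17.8-6.5)
= -704.63

No, not collinear


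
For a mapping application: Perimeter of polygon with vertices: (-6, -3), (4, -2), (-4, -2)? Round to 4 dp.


Sides: (-6, -3)->(4, -2): sqrt(101) = 10.049876, (4, -2)->(-4, -2): sqrt(64) = 8, (-4, -2)->(-6, -3): sqrt(5) = 2.236068
Sum = 20.285944
Perimeter = 20.2859

20.2859


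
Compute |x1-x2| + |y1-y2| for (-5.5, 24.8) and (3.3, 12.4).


|(-5.5)-3.3| + |24.8-12.4| = 8.8 + 12.4 = 21.2

21.2


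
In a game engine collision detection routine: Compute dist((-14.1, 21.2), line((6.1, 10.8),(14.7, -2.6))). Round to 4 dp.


|cross product| = 181.24
|line direction| = sqrt(253.52) = 15.9223
Distance = 181.24/sqrt(253.52) = 11.3828

11.3828


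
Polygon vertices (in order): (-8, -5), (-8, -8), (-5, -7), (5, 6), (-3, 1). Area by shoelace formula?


Shoelace sum: ((-8)*(-8) - (-8)*(-5)) + ((-8)*(-7) - (-5)*(-8)) + ((-5)*6 - 5*(-7)) + (5*1 - (-3)*6) + ((-3)*(-5) - (-8)*1)
= 91
Area = |91|/2 = 45.5

45.5


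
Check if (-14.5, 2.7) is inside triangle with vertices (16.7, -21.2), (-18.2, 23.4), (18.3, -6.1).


Cross products: AB x AP = 557.41, BC x BP = -646.4, CA x CP = -509.36
All same sign? no

No, outside


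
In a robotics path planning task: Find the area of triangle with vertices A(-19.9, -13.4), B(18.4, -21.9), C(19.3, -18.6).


Area = |x_A(y_B-y_C) + x_B(y_C-y_A) + x_C(y_A-y_B)|/2
= |65.67 + (-95.68) + 164.05|/2
= 134.04/2 = 67.02

67.02


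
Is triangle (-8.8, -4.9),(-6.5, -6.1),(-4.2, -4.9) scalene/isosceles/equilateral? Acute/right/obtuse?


Side lengths squared: AB^2=6.73, BC^2=6.73, CA^2=21.16
Sorted: [6.73, 6.73, 21.16]
By sides: Isosceles, By angles: Obtuse

Isosceles, Obtuse


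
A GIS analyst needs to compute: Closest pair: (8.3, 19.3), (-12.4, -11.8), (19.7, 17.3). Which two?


d(P0,P1) = 37.3591, d(P0,P2) = 11.5741, d(P1,P2) = 43.3269
Closest: P0 and P2

Closest pair: (8.3, 19.3) and (19.7, 17.3), distance = 11.5741


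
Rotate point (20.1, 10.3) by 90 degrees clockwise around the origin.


90° CW: (x,y) -> (y, -x)
(20.1,10.3) -> (10.3, -20.1)

(10.3, -20.1)


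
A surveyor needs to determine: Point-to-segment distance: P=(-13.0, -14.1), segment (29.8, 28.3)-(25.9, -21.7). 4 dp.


Project P onto AB: t = 0.9092 (clamped to [0,1])
Closest point on segment: (26.254, -17.1618)
Distance: 39.3732

39.3732


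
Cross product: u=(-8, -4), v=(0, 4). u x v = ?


u x v = u_x*v_y - u_y*v_x = (-8)*4 - (-4)*0
= (-32) - 0 = -32

-32


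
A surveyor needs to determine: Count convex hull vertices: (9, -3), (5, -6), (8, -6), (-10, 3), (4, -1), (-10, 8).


Convex hull vertices (CCW): (-10, 3), (5, -6), (8, -6), (9, -3), (-10, 8)
Count = 5

5


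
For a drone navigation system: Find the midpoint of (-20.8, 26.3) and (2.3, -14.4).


M = (((-20.8)+2.3)/2, (26.3+(-14.4))/2)
= (-9.25, 5.95)

(-9.25, 5.95)


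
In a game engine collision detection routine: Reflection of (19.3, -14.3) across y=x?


Reflection over y=x: (x,y) -> (y,x)
(19.3, -14.3) -> (-14.3, 19.3)

(-14.3, 19.3)


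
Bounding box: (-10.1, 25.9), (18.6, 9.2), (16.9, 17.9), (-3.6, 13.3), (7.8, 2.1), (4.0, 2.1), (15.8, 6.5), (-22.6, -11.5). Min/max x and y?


x range: [-22.6, 18.6]
y range: [-11.5, 25.9]
Bounding box: (-22.6,-11.5) to (18.6,25.9)

(-22.6,-11.5) to (18.6,25.9)


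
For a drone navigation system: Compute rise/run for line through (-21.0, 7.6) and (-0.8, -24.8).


slope = (y2-y1)/(x2-x1) = ((-24.8)-7.6)/((-0.8)-(-21)) = (-32.4)/20.2 = -1.604

-1.604


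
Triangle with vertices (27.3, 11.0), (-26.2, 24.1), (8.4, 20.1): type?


Side lengths squared: AB^2=3033.86, BC^2=1213.16, CA^2=440.02
Sorted: [440.02, 1213.16, 3033.86]
By sides: Scalene, By angles: Obtuse

Scalene, Obtuse


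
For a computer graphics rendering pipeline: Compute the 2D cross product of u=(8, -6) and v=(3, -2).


u x v = u_x*v_y - u_y*v_x = 8*(-2) - (-6)*3
= (-16) - (-18) = 2

2


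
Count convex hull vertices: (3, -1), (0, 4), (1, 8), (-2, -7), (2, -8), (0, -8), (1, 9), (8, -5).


Convex hull vertices (CCW): (-2, -7), (0, -8), (2, -8), (8, -5), (1, 9), (0, 4)
Count = 6

6


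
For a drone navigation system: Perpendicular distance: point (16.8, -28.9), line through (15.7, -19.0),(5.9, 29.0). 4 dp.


|cross product| = 44.22
|line direction| = sqrt(2400.04) = 48.9902
Distance = 44.22/sqrt(2400.04) = 0.9026

0.9026


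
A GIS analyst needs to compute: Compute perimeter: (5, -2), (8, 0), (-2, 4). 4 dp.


Sides: (5, -2)->(8, 0): sqrt(13) = 3.605551, (8, 0)->(-2, 4): sqrt(116) = 10.77033, (-2, 4)->(5, -2): sqrt(85) = 9.219544
Sum = 23.595425
Perimeter = 23.5954

23.5954


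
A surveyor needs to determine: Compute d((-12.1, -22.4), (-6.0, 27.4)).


dx=6.1, dy=49.8
d^2 = 6.1^2 + 49.8^2 = 2517.25
d = sqrt(2517.25) = 50.1722

50.1722


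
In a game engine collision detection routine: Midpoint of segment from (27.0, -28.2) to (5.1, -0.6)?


M = ((27+5.1)/2, ((-28.2)+(-0.6))/2)
= (16.05, -14.4)

(16.05, -14.4)


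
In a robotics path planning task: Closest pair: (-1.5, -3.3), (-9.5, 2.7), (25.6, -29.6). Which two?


d(P0,P1) = 10, d(P0,P2) = 37.7637, d(P1,P2) = 47.7001
Closest: P0 and P1

Closest pair: (-1.5, -3.3) and (-9.5, 2.7), distance = 10


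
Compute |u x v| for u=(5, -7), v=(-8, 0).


|u x v| = |5*0 - (-7)*(-8)|
= |0 - 56| = 56

56


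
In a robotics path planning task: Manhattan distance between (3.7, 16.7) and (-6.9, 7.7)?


|3.7-(-6.9)| + |16.7-7.7| = 10.6 + 9 = 19.6

19.6


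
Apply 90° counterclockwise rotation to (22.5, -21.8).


90° CCW: (x,y) -> (-y, x)
(22.5,-21.8) -> (21.8, 22.5)

(21.8, 22.5)


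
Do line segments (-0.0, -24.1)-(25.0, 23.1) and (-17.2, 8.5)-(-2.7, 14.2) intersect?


Cross products: d1=-570.74, d2=-28.84, d3=1626.84, d4=1084.94
d1*d2 < 0 and d3*d4 < 0? no

No, they don't intersect


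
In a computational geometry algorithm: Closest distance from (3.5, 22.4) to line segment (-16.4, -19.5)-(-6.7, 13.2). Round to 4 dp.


Project P onto AB: t = 1 (clamped to [0,1])
Closest point on segment: (-6.7, 13.2)
Distance: 13.7361

13.7361


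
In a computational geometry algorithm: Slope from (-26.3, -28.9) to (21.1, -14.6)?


slope = (y2-y1)/(x2-x1) = ((-14.6)-(-28.9))/(21.1-(-26.3)) = 14.3/47.4 = 0.3017

0.3017


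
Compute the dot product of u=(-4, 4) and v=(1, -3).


u . v = u_x*v_x + u_y*v_y = (-4)*1 + 4*(-3)
= (-4) + (-12) = -16

-16


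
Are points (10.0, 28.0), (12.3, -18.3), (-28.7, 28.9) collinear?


Cross product: (12.3-10)*(28.9-28) - ((-18.3)-28)*((-28.7)-10)
= -1789.74

No, not collinear


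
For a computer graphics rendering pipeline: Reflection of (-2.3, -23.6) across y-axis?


Reflection over y-axis: (x,y) -> (-x,y)
(-2.3, -23.6) -> (2.3, -23.6)

(2.3, -23.6)


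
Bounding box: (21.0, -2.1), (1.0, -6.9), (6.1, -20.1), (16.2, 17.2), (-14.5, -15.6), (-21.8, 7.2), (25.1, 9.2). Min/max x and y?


x range: [-21.8, 25.1]
y range: [-20.1, 17.2]
Bounding box: (-21.8,-20.1) to (25.1,17.2)

(-21.8,-20.1) to (25.1,17.2)


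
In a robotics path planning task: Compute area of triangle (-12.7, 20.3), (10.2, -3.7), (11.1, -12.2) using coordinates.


Area = |x_A(y_B-y_C) + x_B(y_C-y_A) + x_C(y_A-y_B)|/2
= |(-107.95) + (-331.5) + 266.4|/2
= 173.05/2 = 86.525

86.525


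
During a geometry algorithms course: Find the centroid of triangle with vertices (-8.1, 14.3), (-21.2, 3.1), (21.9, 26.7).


Centroid = ((x_A+x_B+x_C)/3, (y_A+y_B+y_C)/3)
= (((-8.1)+(-21.2)+21.9)/3, (14.3+3.1+26.7)/3)
= (-2.4667, 14.7)

(-2.4667, 14.7)


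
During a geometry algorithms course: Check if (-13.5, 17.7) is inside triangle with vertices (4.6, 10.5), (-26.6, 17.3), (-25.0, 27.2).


Cross products: AB x AP = -101.56, BC x BP = -129.05, CA x CP = -89.15
All same sign? yes

Yes, inside


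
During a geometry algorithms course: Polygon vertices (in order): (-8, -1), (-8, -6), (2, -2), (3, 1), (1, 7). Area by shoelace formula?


Shoelace sum: ((-8)*(-6) - (-8)*(-1)) + ((-8)*(-2) - 2*(-6)) + (2*1 - 3*(-2)) + (3*7 - 1*1) + (1*(-1) - (-8)*7)
= 151
Area = |151|/2 = 75.5

75.5


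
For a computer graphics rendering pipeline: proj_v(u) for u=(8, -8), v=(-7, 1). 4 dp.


u.v = -64, |v| = sqrt(50) = 7.0711
Scalar projection = u.v / |v| = -64 / sqrt(50) = -9.051

-9.051


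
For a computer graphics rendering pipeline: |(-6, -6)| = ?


|u| = sqrt((-6)^2 + (-6)^2) = sqrt(72) = 8.4853

8.4853


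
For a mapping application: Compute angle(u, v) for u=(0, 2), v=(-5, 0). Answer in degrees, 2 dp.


u.v = 0, |u| = sqrt(4) = 2, |v| = sqrt(25) = 5
cos(theta) = u.v/(|u||v|) = 0/sqrt(100) = 0
theta = acos(0) = 90 degrees

90 degrees


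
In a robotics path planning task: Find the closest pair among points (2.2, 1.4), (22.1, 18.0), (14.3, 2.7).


d(P0,P1) = 25.9147, d(P0,P2) = 12.1696, d(P1,P2) = 17.1735
Closest: P0 and P2

Closest pair: (2.2, 1.4) and (14.3, 2.7), distance = 12.1696


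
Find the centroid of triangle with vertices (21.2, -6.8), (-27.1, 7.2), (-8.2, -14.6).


Centroid = ((x_A+x_B+x_C)/3, (y_A+y_B+y_C)/3)
= ((21.2+(-27.1)+(-8.2))/3, ((-6.8)+7.2+(-14.6))/3)
= (-4.7, -4.7333)

(-4.7, -4.7333)


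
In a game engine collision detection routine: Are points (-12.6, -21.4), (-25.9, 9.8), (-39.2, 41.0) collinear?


Cross product: ((-25.9)-(-12.6))*(41-(-21.4)) - (9.8-(-21.4))*((-39.2)-(-12.6))
= 0

Yes, collinear


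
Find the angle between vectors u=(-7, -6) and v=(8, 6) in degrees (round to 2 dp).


u.v = -92, |u| = sqrt(85) = 9.2195, |v| = sqrt(100) = 10
cos(theta) = u.v/(|u||v|) = -92/sqrt(8500) = -0.99788
theta = acos(-0.99788) = 176.27 degrees

176.27 degrees


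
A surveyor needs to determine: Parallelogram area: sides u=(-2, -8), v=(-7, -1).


|u x v| = |(-2)*(-1) - (-8)*(-7)|
= |2 - 56| = 54

54


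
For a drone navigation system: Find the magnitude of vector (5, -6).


|u| = sqrt(5^2 + (-6)^2) = sqrt(61) = 7.8102

7.8102


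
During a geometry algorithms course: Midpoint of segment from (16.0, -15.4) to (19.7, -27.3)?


M = ((16+19.7)/2, ((-15.4)+(-27.3))/2)
= (17.85, -21.35)

(17.85, -21.35)


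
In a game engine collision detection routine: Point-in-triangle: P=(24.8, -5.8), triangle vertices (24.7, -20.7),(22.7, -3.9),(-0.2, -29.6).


Cross products: AB x AP = -31.48, BC x BP = 97.48, CA x CP = 370.12
All same sign? no

No, outside


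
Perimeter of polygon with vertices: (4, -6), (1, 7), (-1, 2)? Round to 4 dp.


Sides: (4, -6)->(1, 7): sqrt(178) = 13.341664, (1, 7)->(-1, 2): sqrt(29) = 5.385165, (-1, 2)->(4, -6): sqrt(89) = 9.433981
Sum = 28.16081
Perimeter = 28.1608

28.1608


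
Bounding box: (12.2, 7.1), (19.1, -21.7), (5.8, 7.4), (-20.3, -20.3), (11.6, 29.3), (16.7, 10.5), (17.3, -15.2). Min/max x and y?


x range: [-20.3, 19.1]
y range: [-21.7, 29.3]
Bounding box: (-20.3,-21.7) to (19.1,29.3)

(-20.3,-21.7) to (19.1,29.3)


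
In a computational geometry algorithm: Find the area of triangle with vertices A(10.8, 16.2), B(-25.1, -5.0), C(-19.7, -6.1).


Area = |x_A(y_B-y_C) + x_B(y_C-y_A) + x_C(y_A-y_B)|/2
= |11.88 + 559.73 + (-417.64)|/2
= 153.97/2 = 76.985

76.985


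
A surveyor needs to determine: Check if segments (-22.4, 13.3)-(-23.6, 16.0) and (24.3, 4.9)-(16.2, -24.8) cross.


Cross products: d1=-1455.03, d2=-1512.54, d3=-116.01, d4=-58.5
d1*d2 < 0 and d3*d4 < 0? no

No, they don't intersect


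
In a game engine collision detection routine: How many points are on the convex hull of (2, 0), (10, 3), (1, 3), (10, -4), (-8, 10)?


Convex hull vertices (CCW): (-8, 10), (2, 0), (10, -4), (10, 3)
Count = 4

4


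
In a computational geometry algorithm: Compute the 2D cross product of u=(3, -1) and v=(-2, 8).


u x v = u_x*v_y - u_y*v_x = 3*8 - (-1)*(-2)
= 24 - 2 = 22

22


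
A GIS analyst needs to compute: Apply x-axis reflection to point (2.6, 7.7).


Reflection over x-axis: (x,y) -> (x,-y)
(2.6, 7.7) -> (2.6, -7.7)

(2.6, -7.7)


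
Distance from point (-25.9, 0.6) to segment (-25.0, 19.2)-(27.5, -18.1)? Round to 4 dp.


Project P onto AB: t = 0.1559 (clamped to [0,1])
Closest point on segment: (-16.8162, 13.3856)
Distance: 15.684

15.684


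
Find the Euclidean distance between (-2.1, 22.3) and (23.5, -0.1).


dx=25.6, dy=-22.4
d^2 = 25.6^2 + (-22.4)^2 = 1157.12
d = sqrt(1157.12) = 34.0165

34.0165


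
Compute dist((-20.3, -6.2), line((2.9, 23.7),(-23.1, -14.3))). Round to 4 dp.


|cross product| = 104.2
|line direction| = sqrt(2120) = 46.0435
Distance = 104.2/sqrt(2120) = 2.2631

2.2631


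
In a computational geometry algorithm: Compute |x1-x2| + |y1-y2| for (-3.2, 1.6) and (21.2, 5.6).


|(-3.2)-21.2| + |1.6-5.6| = 24.4 + 4 = 28.4

28.4


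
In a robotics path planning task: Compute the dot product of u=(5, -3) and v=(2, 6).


u . v = u_x*v_x + u_y*v_y = 5*2 + (-3)*6
= 10 + (-18) = -8

-8


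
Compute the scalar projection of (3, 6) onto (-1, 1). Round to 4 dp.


u.v = 3, |v| = sqrt(2) = 1.4142
Scalar projection = u.v / |v| = 3 / sqrt(2) = 2.1213

2.1213


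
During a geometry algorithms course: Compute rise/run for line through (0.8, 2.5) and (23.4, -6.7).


slope = (y2-y1)/(x2-x1) = ((-6.7)-2.5)/(23.4-0.8) = (-9.2)/22.6 = -0.4071

-0.4071


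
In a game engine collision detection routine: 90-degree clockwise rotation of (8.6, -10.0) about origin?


90° CW: (x,y) -> (y, -x)
(8.6,-10) -> (-10, -8.6)

(-10, -8.6)


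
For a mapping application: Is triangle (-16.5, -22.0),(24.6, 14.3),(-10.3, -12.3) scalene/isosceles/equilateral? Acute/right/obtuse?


Side lengths squared: AB^2=3006.9, BC^2=1925.57, CA^2=132.53
Sorted: [132.53, 1925.57, 3006.9]
By sides: Scalene, By angles: Obtuse

Scalene, Obtuse


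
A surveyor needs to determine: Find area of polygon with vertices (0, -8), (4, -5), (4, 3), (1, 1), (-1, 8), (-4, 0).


Shoelace sum: (0*(-5) - 4*(-8)) + (4*3 - 4*(-5)) + (4*1 - 1*3) + (1*8 - (-1)*1) + ((-1)*0 - (-4)*8) + ((-4)*(-8) - 0*0)
= 138
Area = |138|/2 = 69

69


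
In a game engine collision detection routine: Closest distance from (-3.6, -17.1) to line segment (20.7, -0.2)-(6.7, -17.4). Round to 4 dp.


Project P onto AB: t = 1 (clamped to [0,1])
Closest point on segment: (6.7, -17.4)
Distance: 10.3044

10.3044


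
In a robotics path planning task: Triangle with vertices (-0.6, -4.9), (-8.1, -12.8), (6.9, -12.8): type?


Side lengths squared: AB^2=118.66, BC^2=225, CA^2=118.66
Sorted: [118.66, 118.66, 225]
By sides: Isosceles, By angles: Acute

Isosceles, Acute


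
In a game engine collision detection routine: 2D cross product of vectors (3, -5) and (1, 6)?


u x v = u_x*v_y - u_y*v_x = 3*6 - (-5)*1
= 18 - (-5) = 23

23


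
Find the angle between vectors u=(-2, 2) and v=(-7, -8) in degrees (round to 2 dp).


u.v = -2, |u| = sqrt(8) = 2.8284, |v| = sqrt(113) = 10.6301
cos(theta) = u.v/(|u||v|) = -2/sqrt(904) = -0.066519
theta = acos(-0.066519) = 93.81 degrees

93.81 degrees


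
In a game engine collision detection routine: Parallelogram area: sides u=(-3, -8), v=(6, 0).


|u x v| = |(-3)*0 - (-8)*6|
= |0 - (-48)| = 48

48


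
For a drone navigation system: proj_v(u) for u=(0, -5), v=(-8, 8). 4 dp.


u.v = -40, |v| = sqrt(128) = 11.3137
Scalar projection = u.v / |v| = -40 / sqrt(128) = -3.5355

-3.5355


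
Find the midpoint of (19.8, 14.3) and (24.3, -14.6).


M = ((19.8+24.3)/2, (14.3+(-14.6))/2)
= (22.05, -0.15)

(22.05, -0.15)


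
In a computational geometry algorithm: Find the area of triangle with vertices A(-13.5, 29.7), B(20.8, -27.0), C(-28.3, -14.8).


Area = |x_A(y_B-y_C) + x_B(y_C-y_A) + x_C(y_A-y_B)|/2
= |164.7 + (-925.6) + (-1604.61)|/2
= 2365.51/2 = 1182.755

1182.755


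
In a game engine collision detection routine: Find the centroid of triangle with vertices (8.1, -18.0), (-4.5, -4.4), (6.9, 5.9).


Centroid = ((x_A+x_B+x_C)/3, (y_A+y_B+y_C)/3)
= ((8.1+(-4.5)+6.9)/3, ((-18)+(-4.4)+5.9)/3)
= (3.5, -5.5)

(3.5, -5.5)


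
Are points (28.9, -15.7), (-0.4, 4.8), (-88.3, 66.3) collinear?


Cross product: ((-0.4)-28.9)*(66.3-(-15.7)) - (4.8-(-15.7))*((-88.3)-28.9)
= 0

Yes, collinear


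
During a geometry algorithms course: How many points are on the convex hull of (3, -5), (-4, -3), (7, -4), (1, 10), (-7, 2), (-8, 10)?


Convex hull vertices (CCW): (-8, 10), (-7, 2), (-4, -3), (3, -5), (7, -4), (1, 10)
Count = 6

6


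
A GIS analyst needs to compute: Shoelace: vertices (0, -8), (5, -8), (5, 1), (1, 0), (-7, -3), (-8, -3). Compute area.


Shoelace sum: (0*(-8) - 5*(-8)) + (5*1 - 5*(-8)) + (5*0 - 1*1) + (1*(-3) - (-7)*0) + ((-7)*(-3) - (-8)*(-3)) + ((-8)*(-8) - 0*(-3))
= 142
Area = |142|/2 = 71

71


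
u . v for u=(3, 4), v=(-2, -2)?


u . v = u_x*v_x + u_y*v_y = 3*(-2) + 4*(-2)
= (-6) + (-8) = -14

-14


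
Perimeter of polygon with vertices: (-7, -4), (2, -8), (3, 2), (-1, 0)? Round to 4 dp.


Sides: (-7, -4)->(2, -8): sqrt(97) = 9.848858, (2, -8)->(3, 2): sqrt(101) = 10.049876, (3, 2)->(-1, 0): sqrt(20) = 4.472136, (-1, 0)->(-7, -4): sqrt(52) = 7.211103
Sum = 31.581973
Perimeter = 31.582

31.582


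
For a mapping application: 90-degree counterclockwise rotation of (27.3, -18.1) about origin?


90° CCW: (x,y) -> (-y, x)
(27.3,-18.1) -> (18.1, 27.3)

(18.1, 27.3)


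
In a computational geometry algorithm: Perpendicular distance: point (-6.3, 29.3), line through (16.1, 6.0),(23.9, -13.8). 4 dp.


|cross product| = 261.78
|line direction| = sqrt(452.88) = 21.281
Distance = 261.78/sqrt(452.88) = 12.3011

12.3011


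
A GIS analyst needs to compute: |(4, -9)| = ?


|u| = sqrt(4^2 + (-9)^2) = sqrt(97) = 9.8489

9.8489


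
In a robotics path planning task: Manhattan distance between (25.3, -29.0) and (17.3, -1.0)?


|25.3-17.3| + |(-29)-(-1)| = 8 + 28 = 36

36


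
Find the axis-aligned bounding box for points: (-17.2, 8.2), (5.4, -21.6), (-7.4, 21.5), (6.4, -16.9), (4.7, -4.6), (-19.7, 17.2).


x range: [-19.7, 6.4]
y range: [-21.6, 21.5]
Bounding box: (-19.7,-21.6) to (6.4,21.5)

(-19.7,-21.6) to (6.4,21.5)


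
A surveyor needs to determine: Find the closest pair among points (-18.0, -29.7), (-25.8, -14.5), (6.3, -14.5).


d(P0,P1) = 17.0845, d(P0,P2) = 28.6623, d(P1,P2) = 32.1
Closest: P0 and P1

Closest pair: (-18.0, -29.7) and (-25.8, -14.5), distance = 17.0845


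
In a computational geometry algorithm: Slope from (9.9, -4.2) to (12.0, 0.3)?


slope = (y2-y1)/(x2-x1) = (0.3-(-4.2))/(12-9.9) = 4.5/2.1 = 2.1429

2.1429


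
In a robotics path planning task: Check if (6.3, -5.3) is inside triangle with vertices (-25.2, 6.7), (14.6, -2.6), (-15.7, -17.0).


Cross products: AB x AP = -184.65, BC x BP = -37.71, CA x CP = -632.55
All same sign? yes

Yes, inside


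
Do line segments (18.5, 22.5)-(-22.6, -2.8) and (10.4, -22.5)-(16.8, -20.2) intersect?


Cross products: d1=269.37, d2=201.98, d3=1644.57, d4=1711.96
d1*d2 < 0 and d3*d4 < 0? no

No, they don't intersect


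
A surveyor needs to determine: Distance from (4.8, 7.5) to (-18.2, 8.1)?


dx=-23, dy=0.6
d^2 = (-23)^2 + 0.6^2 = 529.36
d = sqrt(529.36) = 23.0078

23.0078


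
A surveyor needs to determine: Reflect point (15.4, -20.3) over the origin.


Reflection over origin: (x,y) -> (-x,-y)
(15.4, -20.3) -> (-15.4, 20.3)

(-15.4, 20.3)


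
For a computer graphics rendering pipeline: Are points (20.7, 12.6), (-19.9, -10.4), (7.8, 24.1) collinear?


Cross product: ((-19.9)-20.7)*(24.1-12.6) - ((-10.4)-12.6)*(7.8-20.7)
= -763.6

No, not collinear


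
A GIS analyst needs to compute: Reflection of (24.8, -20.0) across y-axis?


Reflection over y-axis: (x,y) -> (-x,y)
(24.8, -20) -> (-24.8, -20)

(-24.8, -20)


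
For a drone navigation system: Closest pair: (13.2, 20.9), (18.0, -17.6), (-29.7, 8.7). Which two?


d(P0,P1) = 38.7981, d(P0,P2) = 44.601, d(P1,P2) = 54.47
Closest: P0 and P1

Closest pair: (13.2, 20.9) and (18.0, -17.6), distance = 38.7981


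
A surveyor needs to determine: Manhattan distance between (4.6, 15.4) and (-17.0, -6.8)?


|4.6-(-17)| + |15.4-(-6.8)| = 21.6 + 22.2 = 43.8

43.8


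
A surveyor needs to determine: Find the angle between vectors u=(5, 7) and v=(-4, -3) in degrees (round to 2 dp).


u.v = -41, |u| = sqrt(74) = 8.6023, |v| = sqrt(25) = 5
cos(theta) = u.v/(|u||v|) = -41/sqrt(1850) = -0.953231
theta = acos(-0.953231) = 162.41 degrees

162.41 degrees


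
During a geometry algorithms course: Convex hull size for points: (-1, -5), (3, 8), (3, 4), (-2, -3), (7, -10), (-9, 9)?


Convex hull vertices (CCW): (-9, 9), (-1, -5), (7, -10), (3, 8)
Count = 4

4


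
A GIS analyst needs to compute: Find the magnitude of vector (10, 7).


|u| = sqrt(10^2 + 7^2) = sqrt(149) = 12.2066

12.2066


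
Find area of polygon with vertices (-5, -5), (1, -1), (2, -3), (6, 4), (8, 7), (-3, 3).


Shoelace sum: ((-5)*(-1) - 1*(-5)) + (1*(-3) - 2*(-1)) + (2*4 - 6*(-3)) + (6*7 - 8*4) + (8*3 - (-3)*7) + ((-3)*(-5) - (-5)*3)
= 120
Area = |120|/2 = 60

60


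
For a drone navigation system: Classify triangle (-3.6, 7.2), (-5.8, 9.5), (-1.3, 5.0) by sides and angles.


Side lengths squared: AB^2=10.13, BC^2=40.5, CA^2=10.13
Sorted: [10.13, 10.13, 40.5]
By sides: Isosceles, By angles: Obtuse

Isosceles, Obtuse


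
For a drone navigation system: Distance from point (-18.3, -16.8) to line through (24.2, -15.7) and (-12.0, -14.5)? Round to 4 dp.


|cross product| = 90.82
|line direction| = sqrt(1311.88) = 36.2199
Distance = 90.82/sqrt(1311.88) = 2.5075

2.5075


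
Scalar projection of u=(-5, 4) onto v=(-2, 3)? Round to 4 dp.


u.v = 22, |v| = sqrt(13) = 3.6056
Scalar projection = u.v / |v| = 22 / sqrt(13) = 6.1017

6.1017


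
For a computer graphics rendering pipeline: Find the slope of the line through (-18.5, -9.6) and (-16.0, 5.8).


slope = (y2-y1)/(x2-x1) = (5.8-(-9.6))/((-16)-(-18.5)) = 15.4/2.5 = 6.16

6.16


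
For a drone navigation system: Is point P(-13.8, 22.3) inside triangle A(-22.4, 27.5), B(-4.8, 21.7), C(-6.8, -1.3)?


Cross products: AB x AP = -41.64, BC x BP = -208.2, CA x CP = -166.56
All same sign? yes

Yes, inside


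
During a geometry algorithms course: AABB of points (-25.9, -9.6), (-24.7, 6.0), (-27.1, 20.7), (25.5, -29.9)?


x range: [-27.1, 25.5]
y range: [-29.9, 20.7]
Bounding box: (-27.1,-29.9) to (25.5,20.7)

(-27.1,-29.9) to (25.5,20.7)


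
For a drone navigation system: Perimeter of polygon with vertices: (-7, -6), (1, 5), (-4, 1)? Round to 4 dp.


Sides: (-7, -6)->(1, 5): sqrt(185) = 13.601471, (1, 5)->(-4, 1): sqrt(41) = 6.403124, (-4, 1)->(-7, -6): sqrt(58) = 7.615773
Sum = 27.620368
Perimeter = 27.6204

27.6204


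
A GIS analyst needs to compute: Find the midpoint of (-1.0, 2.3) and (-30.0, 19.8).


M = (((-1)+(-30))/2, (2.3+19.8)/2)
= (-15.5, 11.05)

(-15.5, 11.05)


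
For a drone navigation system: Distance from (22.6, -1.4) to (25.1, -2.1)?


dx=2.5, dy=-0.7
d^2 = 2.5^2 + (-0.7)^2 = 6.74
d = sqrt(6.74) = 2.5962

2.5962


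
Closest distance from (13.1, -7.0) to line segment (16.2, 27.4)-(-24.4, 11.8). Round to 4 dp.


Project P onto AB: t = 0.3502 (clamped to [0,1])
Closest point on segment: (1.9815, 21.9367)
Distance: 30.9993

30.9993


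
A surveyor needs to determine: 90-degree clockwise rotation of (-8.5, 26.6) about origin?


90° CW: (x,y) -> (y, -x)
(-8.5,26.6) -> (26.6, 8.5)

(26.6, 8.5)


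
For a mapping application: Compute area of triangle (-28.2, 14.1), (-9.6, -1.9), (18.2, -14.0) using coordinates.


Area = |x_A(y_B-y_C) + x_B(y_C-y_A) + x_C(y_A-y_B)|/2
= |(-341.22) + 269.76 + 291.2|/2
= 219.74/2 = 109.87

109.87


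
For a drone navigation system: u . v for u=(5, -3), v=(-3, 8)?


u . v = u_x*v_x + u_y*v_y = 5*(-3) + (-3)*8
= (-15) + (-24) = -39

-39


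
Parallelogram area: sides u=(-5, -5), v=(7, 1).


|u x v| = |(-5)*1 - (-5)*7|
= |(-5) - (-35)| = 30

30


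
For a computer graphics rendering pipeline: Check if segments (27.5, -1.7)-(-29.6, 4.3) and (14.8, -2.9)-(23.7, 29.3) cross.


Cross products: d1=-398.26, d2=1493.76, d3=144.72, d4=-1747.3
d1*d2 < 0 and d3*d4 < 0? yes

Yes, they intersect


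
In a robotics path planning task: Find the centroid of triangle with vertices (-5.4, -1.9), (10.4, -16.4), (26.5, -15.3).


Centroid = ((x_A+x_B+x_C)/3, (y_A+y_B+y_C)/3)
= (((-5.4)+10.4+26.5)/3, ((-1.9)+(-16.4)+(-15.3))/3)
= (10.5, -11.2)

(10.5, -11.2)


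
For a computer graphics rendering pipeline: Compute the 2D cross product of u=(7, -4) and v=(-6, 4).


u x v = u_x*v_y - u_y*v_x = 7*4 - (-4)*(-6)
= 28 - 24 = 4

4


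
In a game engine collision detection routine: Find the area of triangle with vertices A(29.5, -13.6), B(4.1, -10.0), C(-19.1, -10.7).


Area = |x_A(y_B-y_C) + x_B(y_C-y_A) + x_C(y_A-y_B)|/2
= |20.65 + 11.89 + 68.76|/2
= 101.3/2 = 50.65

50.65


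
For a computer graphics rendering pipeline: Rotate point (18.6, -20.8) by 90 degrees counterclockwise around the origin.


90° CCW: (x,y) -> (-y, x)
(18.6,-20.8) -> (20.8, 18.6)

(20.8, 18.6)


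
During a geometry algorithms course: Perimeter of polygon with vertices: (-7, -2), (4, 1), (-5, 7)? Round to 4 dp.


Sides: (-7, -2)->(4, 1): sqrt(130) = 11.401754, (4, 1)->(-5, 7): sqrt(117) = 10.816654, (-5, 7)->(-7, -2): sqrt(85) = 9.219544
Sum = 31.437952
Perimeter = 31.438

31.438


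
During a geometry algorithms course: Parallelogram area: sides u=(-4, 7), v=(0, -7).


|u x v| = |(-4)*(-7) - 7*0|
= |28 - 0| = 28

28


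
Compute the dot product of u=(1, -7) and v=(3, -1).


u . v = u_x*v_x + u_y*v_y = 1*3 + (-7)*(-1)
= 3 + 7 = 10

10


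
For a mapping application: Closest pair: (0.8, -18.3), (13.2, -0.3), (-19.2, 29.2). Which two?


d(P0,P1) = 21.8577, d(P0,P2) = 51.5388, d(P1,P2) = 43.8179
Closest: P0 and P1

Closest pair: (0.8, -18.3) and (13.2, -0.3), distance = 21.8577


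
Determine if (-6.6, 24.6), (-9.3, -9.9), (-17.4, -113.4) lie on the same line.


Cross product: ((-9.3)-(-6.6))*((-113.4)-24.6) - ((-9.9)-24.6)*((-17.4)-(-6.6))
= 0

Yes, collinear


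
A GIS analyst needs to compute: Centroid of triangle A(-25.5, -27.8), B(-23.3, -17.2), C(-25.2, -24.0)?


Centroid = ((x_A+x_B+x_C)/3, (y_A+y_B+y_C)/3)
= (((-25.5)+(-23.3)+(-25.2))/3, ((-27.8)+(-17.2)+(-24))/3)
= (-24.6667, -23)

(-24.6667, -23)


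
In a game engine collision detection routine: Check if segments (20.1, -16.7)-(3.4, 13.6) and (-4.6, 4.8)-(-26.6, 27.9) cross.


Cross products: d1=-97.57, d2=-378.4, d3=389.36, d4=670.19
d1*d2 < 0 and d3*d4 < 0? no

No, they don't intersect


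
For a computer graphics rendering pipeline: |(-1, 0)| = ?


|u| = sqrt((-1)^2 + 0^2) = sqrt(1) = 1

1


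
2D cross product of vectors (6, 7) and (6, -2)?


u x v = u_x*v_y - u_y*v_x = 6*(-2) - 7*6
= (-12) - 42 = -54

-54


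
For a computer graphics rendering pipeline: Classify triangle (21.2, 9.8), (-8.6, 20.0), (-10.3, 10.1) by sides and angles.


Side lengths squared: AB^2=992.08, BC^2=100.9, CA^2=992.34
Sorted: [100.9, 992.08, 992.34]
By sides: Scalene, By angles: Acute

Scalene, Acute


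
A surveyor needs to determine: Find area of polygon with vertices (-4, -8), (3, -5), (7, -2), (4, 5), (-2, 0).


Shoelace sum: ((-4)*(-5) - 3*(-8)) + (3*(-2) - 7*(-5)) + (7*5 - 4*(-2)) + (4*0 - (-2)*5) + ((-2)*(-8) - (-4)*0)
= 142
Area = |142|/2 = 71

71


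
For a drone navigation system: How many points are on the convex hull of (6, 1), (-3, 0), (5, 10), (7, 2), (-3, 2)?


Convex hull vertices (CCW): (-3, 0), (6, 1), (7, 2), (5, 10), (-3, 2)
Count = 5

5


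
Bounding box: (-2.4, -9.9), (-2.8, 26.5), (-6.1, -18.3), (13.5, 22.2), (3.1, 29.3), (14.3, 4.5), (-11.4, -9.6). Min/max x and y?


x range: [-11.4, 14.3]
y range: [-18.3, 29.3]
Bounding box: (-11.4,-18.3) to (14.3,29.3)

(-11.4,-18.3) to (14.3,29.3)


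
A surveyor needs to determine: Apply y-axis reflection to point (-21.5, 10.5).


Reflection over y-axis: (x,y) -> (-x,y)
(-21.5, 10.5) -> (21.5, 10.5)

(21.5, 10.5)


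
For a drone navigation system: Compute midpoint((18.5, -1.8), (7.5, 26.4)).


M = ((18.5+7.5)/2, ((-1.8)+26.4)/2)
= (13, 12.3)

(13, 12.3)


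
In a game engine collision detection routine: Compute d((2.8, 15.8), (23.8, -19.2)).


dx=21, dy=-35
d^2 = 21^2 + (-35)^2 = 1666
d = sqrt(1666) = 40.8167

40.8167


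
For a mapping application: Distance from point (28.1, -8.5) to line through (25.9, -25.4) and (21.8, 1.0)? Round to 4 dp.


|cross product| = 127.37
|line direction| = sqrt(713.77) = 26.7165
Distance = 127.37/sqrt(713.77) = 4.7675

4.7675


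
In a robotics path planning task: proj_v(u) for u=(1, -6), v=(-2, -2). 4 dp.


u.v = 10, |v| = sqrt(8) = 2.8284
Scalar projection = u.v / |v| = 10 / sqrt(8) = 3.5355

3.5355


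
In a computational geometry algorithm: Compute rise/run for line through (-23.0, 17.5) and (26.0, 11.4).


slope = (y2-y1)/(x2-x1) = (11.4-17.5)/(26-(-23)) = (-6.1)/49 = -0.1245

-0.1245


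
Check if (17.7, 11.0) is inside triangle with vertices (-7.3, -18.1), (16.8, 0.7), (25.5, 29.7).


Cross products: AB x AP = 231.31, BC x BP = 63.51, CA x CP = 240.52
All same sign? yes

Yes, inside


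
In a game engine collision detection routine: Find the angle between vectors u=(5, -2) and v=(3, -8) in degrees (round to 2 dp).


u.v = 31, |u| = sqrt(29) = 5.3852, |v| = sqrt(73) = 8.544
cos(theta) = u.v/(|u||v|) = 31/sqrt(2117) = 0.673754
theta = acos(0.673754) = 47.64 degrees

47.64 degrees


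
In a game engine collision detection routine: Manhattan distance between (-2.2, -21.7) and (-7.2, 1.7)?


|(-2.2)-(-7.2)| + |(-21.7)-1.7| = 5 + 23.4 = 28.4

28.4


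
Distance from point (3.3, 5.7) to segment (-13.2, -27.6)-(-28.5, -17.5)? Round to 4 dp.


Project P onto AB: t = 0.2496 (clamped to [0,1])
Closest point on segment: (-17.0184, -25.0794)
Distance: 36.881

36.881


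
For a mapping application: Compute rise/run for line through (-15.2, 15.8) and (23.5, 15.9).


slope = (y2-y1)/(x2-x1) = (15.9-15.8)/(23.5-(-15.2)) = 0.1/38.7 = 0.0026

0.0026


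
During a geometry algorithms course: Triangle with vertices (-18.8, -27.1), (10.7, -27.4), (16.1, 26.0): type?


Side lengths squared: AB^2=870.34, BC^2=2880.72, CA^2=4037.62
Sorted: [870.34, 2880.72, 4037.62]
By sides: Scalene, By angles: Obtuse

Scalene, Obtuse


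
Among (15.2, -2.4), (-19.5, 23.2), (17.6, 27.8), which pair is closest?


d(P0,P1) = 43.1213, d(P0,P2) = 30.2952, d(P1,P2) = 37.3841
Closest: P0 and P2

Closest pair: (15.2, -2.4) and (17.6, 27.8), distance = 30.2952


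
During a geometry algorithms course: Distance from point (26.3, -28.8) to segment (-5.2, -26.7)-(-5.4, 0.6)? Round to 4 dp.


Project P onto AB: t = 0 (clamped to [0,1])
Closest point on segment: (-5.2, -26.7)
Distance: 31.5699

31.5699


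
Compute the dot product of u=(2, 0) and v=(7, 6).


u . v = u_x*v_x + u_y*v_y = 2*7 + 0*6
= 14 + 0 = 14

14


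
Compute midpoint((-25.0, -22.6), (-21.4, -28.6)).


M = (((-25)+(-21.4))/2, ((-22.6)+(-28.6))/2)
= (-23.2, -25.6)

(-23.2, -25.6)


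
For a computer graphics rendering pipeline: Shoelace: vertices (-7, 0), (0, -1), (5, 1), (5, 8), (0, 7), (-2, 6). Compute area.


Shoelace sum: ((-7)*(-1) - 0*0) + (0*1 - 5*(-1)) + (5*8 - 5*1) + (5*7 - 0*8) + (0*6 - (-2)*7) + ((-2)*0 - (-7)*6)
= 138
Area = |138|/2 = 69

69


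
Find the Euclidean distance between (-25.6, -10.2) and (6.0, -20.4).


dx=31.6, dy=-10.2
d^2 = 31.6^2 + (-10.2)^2 = 1102.6
d = sqrt(1102.6) = 33.2054

33.2054


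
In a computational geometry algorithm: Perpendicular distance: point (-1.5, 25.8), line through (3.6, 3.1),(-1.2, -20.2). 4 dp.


|cross product| = 227.79
|line direction| = sqrt(565.93) = 23.7893
Distance = 227.79/sqrt(565.93) = 9.5753

9.5753


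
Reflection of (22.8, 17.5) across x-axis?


Reflection over x-axis: (x,y) -> (x,-y)
(22.8, 17.5) -> (22.8, -17.5)

(22.8, -17.5)


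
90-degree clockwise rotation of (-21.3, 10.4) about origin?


90° CW: (x,y) -> (y, -x)
(-21.3,10.4) -> (10.4, 21.3)

(10.4, 21.3)
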